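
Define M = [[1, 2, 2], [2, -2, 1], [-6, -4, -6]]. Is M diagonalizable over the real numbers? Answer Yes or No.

No

Characteristic polynomial: p(λ) = λ^3 + 7λ^2 + 16λ + 12 = (λ + 2)^2(λ + 3).
λ = -2 has algebraic multiplicity 2; rank(M + 2I) = 2, so geometric multiplicity = 1.
Geometric multiplicity < algebraic multiplicity, so M is not diagonalizable.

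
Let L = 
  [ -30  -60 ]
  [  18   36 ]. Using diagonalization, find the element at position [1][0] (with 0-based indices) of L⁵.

Characteristic polynomial: r^2 - 6r = r(r - 6), so the eigenvalues are 0, 6.
r=0: eigenvector (-2, 1).
r=6: eigenvector (-5, 3).
P = [[-2, -5], [1, 3]], D = diag(0, 6), P⁻¹ = [[-3, -5], [1, 2]].
L⁵ = P·diag(0, 7776)·P⁻¹ = [[-38880, -77760], [23328, 46656]].
The requested entry is 23328.

23328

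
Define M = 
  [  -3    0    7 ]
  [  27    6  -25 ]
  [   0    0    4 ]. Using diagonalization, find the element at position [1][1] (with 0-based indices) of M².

36

Characteristic polynomial: r^3 - 7r^2 - 6r + 72 = (r - 6)(r - 4)(r + 3), so the eigenvalues are -3, 4, 6.
r=-3: eigenvector (1, -3, 0).
r=6: eigenvector (0, 1, 0).
r=4: eigenvector (1, -1, 1).
P = [[1, 0, 1], [-3, 1, -1], [0, 0, 1]], D = diag(-3, 6, 4), P⁻¹ = [[1, 0, -1], [3, 1, -2], [0, 0, 1]].
M² = P·diag(9, 36, 16)·P⁻¹ = [[9, 0, 7], [81, 36, -61], [0, 0, 16]].
The requested entry is 36.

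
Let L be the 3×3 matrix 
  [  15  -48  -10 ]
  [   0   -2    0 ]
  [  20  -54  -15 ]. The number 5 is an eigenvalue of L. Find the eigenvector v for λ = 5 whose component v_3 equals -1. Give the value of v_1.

L − 5I = [[10, -48, -10], [0, -7, 0], [20, -54, -20]].
Solving (L − 5I)v = 0 gives the eigenspace spanned by (-1, 0, -1).
With v_3 = -1, v = (-1, 0, -1), so v_1 = -1.

-1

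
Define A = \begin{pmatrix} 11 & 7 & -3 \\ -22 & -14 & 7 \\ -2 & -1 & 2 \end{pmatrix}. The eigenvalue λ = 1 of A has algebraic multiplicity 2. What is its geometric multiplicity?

1

A − 1I = [[10, 7, -3], [-22, -15, 7], [-2, -1, 1]].
This matrix has rank 2, so its null space has dimension 3 − 2 = 1.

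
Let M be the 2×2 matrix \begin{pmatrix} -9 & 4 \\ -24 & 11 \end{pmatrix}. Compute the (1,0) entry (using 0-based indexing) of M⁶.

-4368

Characteristic polynomial: μ^2 - 2μ - 3 = (μ - 3)(μ + 1), so the eigenvalues are -1, 3.
μ=3: eigenvector (1, 3).
μ=-1: eigenvector (-1, -2).
P = [[1, -1], [3, -2]], D = diag(3, -1), P⁻¹ = [[-2, 1], [-3, 1]].
M⁶ = P·diag(729, 1)·P⁻¹ = [[-1455, 728], [-4368, 2185]].
The requested entry is -4368.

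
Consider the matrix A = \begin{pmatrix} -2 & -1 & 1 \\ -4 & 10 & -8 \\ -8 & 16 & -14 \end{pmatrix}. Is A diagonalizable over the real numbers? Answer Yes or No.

Characteristic polynomial: p(r) = r^3 + 6r^2 - 32 = (r - 2)(r + 4)^2.
r = -4 has algebraic multiplicity 2; rank(A + 4I) = 2, so geometric multiplicity = 1.
Geometric multiplicity < algebraic multiplicity, so A is not diagonalizable.

No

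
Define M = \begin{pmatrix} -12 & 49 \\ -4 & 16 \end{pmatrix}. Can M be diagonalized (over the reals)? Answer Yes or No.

Characteristic polynomial: p(t) = t^2 - 4t + 4 = (t - 2)^2.
t = 2 has algebraic multiplicity 2; rank(M − 2I) = 1, so geometric multiplicity = 1.
Geometric multiplicity < algebraic multiplicity, so M is not diagonalizable.

No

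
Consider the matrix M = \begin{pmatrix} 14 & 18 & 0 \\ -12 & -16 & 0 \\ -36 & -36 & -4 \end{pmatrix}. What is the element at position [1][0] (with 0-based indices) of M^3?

-144

Characteristic polynomial: λ^3 + 6λ^2 - 32 = (λ - 2)(λ + 4)^2, so the eigenvalues are -4, -4, 2.
λ=2: eigenvector (3, -2, -6).
λ=-4: eigenvector (0, 0, 1).
λ=-4: eigenvector (-1, 1, 2).
P = [[3, 0, -1], [-2, 0, 1], [-6, 1, 2]], D = diag(2, -4, -4), P⁻¹ = [[1, 1, 0], [2, 0, 1], [2, 3, 0]].
M³ = P·diag(8, -64, -64)·P⁻¹ = [[152, 216, 0], [-144, -208, 0], [-432, -432, -64]].
The requested entry is -144.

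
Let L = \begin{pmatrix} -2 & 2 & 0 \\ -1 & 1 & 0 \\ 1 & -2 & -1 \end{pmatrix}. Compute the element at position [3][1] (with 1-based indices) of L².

-1

Characteristic polynomial: λ^3 + 2λ^2 + λ = λ(λ + 1)^2, so the eigenvalues are -1, -1, 0.
λ=-1: eigenvector (-4, -2, 3).
λ=0: eigenvector (1, 1, -1).
λ=-1: eigenvector (2, 1, -1).
P = [[-4, 1, 2], [-2, 1, 1], [3, -1, -1]], D = diag(-1, 0, -1), P⁻¹ = [[0, 1, 1], [-1, 2, 0], [1, 1, 2]].
L² = P·diag(1, 0, 1)·P⁻¹ = [[2, -2, 0], [1, -1, 0], [-1, 2, 1]].
The requested entry is -1.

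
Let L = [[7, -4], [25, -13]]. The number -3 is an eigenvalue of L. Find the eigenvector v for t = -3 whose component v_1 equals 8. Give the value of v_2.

L + 3I = [[10, -4], [25, -10]].
Solving (L + 3I)v = 0 gives the eigenspace spanned by (8, 20).
With v_1 = 8, v = (8, 20), so v_2 = 20.

20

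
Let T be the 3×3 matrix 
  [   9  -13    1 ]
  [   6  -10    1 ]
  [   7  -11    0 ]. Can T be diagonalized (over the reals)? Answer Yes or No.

Characteristic polynomial: p(r) = r^3 + r^2 - 8r - 12 = (r - 3)(r + 2)^2.
r = -2 has algebraic multiplicity 2; rank(T + 2I) = 2, so geometric multiplicity = 1.
Geometric multiplicity < algebraic multiplicity, so T is not diagonalizable.

No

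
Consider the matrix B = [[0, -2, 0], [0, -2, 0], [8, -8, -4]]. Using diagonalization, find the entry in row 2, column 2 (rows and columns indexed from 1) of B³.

Characteristic polynomial: λ^3 + 6λ^2 + 8λ = λ(λ + 2)(λ + 4), so the eigenvalues are -4, -2, 0.
λ=0: eigenvector (1, 0, 2).
λ=-2: eigenvector (1, 1, 0).
λ=-4: eigenvector (0, 0, 1).
P = [[1, 1, 0], [0, 1, 0], [2, 0, 1]], D = diag(0, -2, -4), P⁻¹ = [[1, -1, 0], [0, 1, 0], [-2, 2, 1]].
B³ = P·diag(0, -8, -64)·P⁻¹ = [[0, -8, 0], [0, -8, 0], [128, -128, -64]].
The requested entry is -8.

-8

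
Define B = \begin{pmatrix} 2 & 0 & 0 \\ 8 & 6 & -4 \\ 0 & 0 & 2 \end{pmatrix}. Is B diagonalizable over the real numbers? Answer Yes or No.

Characteristic polynomial: p(t) = t^3 - 10t^2 + 28t - 24 = (t - 6)(t - 2)^2.
t = 2 has algebraic multiplicity 2; rank(B − 2I) = 1, so geometric multiplicity = 2.
Every eigenvalue has geometric = algebraic multiplicity, so B is diagonalizable.

Yes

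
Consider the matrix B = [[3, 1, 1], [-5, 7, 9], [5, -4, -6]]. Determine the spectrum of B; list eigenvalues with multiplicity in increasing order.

Characteristic polynomial: p(λ) = λ^3 - 4λ^2 - 3λ + 18 = (λ - 3)^2(λ + 2).
Roots (with multiplicity): -2, 3, 3.

-2, 3, 3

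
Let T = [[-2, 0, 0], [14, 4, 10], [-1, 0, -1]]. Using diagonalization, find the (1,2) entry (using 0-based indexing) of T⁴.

Characteristic polynomial: r^3 - r^2 - 10r - 8 = (r - 4)(r + 1)(r + 2), so the eigenvalues are -2, -1, 4.
r=-2: eigenvector (1, -4, 1).
r=-1: eigenvector (0, -2, 1).
r=4: eigenvector (0, 1, 0).
P = [[1, 0, 0], [-4, -2, 1], [1, 1, 0]], D = diag(-2, -1, 4), P⁻¹ = [[1, 0, 0], [-1, 0, 1], [2, 1, 2]].
T⁴ = P·diag(16, 1, 256)·P⁻¹ = [[16, 0, 0], [450, 256, 510], [15, 0, 1]].
The requested entry is 510.

510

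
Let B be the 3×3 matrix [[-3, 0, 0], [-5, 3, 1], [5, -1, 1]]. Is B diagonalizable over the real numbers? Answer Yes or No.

No

Characteristic polynomial: p(s) = s^3 - s^2 - 8s + 12 = (s - 2)^2(s + 3).
s = 2 has algebraic multiplicity 2; rank(B − 2I) = 2, so geometric multiplicity = 1.
Geometric multiplicity < algebraic multiplicity, so B is not diagonalizable.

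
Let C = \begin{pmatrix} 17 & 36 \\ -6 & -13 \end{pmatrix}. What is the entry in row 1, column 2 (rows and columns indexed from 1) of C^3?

756

Characteristic polynomial: r^2 - 4r - 5 = (r - 5)(r + 1), so the eigenvalues are -1, 5.
r=-1: eigenvector (-2, 1).
r=5: eigenvector (-3, 1).
P = [[-2, -3], [1, 1]], D = diag(-1, 5), P⁻¹ = [[1, 3], [-1, -2]].
C³ = P·diag(-1, 125)·P⁻¹ = [[377, 756], [-126, -253]].
The requested entry is 756.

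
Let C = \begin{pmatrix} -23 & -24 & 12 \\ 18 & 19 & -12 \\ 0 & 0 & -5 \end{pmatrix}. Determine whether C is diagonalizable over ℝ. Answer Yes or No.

Characteristic polynomial: p(λ) = λ^3 + 9λ^2 + 15λ - 25 = (λ - 1)(λ + 5)^2.
λ = -5 has algebraic multiplicity 2; rank(C + 5I) = 1, so geometric multiplicity = 2.
Every eigenvalue has geometric = algebraic multiplicity, so C is diagonalizable.

Yes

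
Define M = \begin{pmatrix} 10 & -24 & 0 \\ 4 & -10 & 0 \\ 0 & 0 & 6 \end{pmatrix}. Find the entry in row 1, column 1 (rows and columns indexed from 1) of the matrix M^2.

4

Characteristic polynomial: r^3 - 6r^2 - 4r + 24 = (r - 6)(r - 2)(r + 2), so the eigenvalues are -2, 2, 6.
r=2: eigenvector (3, 1, 0).
r=-2: eigenvector (2, 1, 0).
r=6: eigenvector (0, 0, 1).
P = [[3, 2, 0], [1, 1, 0], [0, 0, 1]], D = diag(2, -2, 6), P⁻¹ = [[1, -2, 0], [-1, 3, 0], [0, 0, 1]].
M² = P·diag(4, 4, 36)·P⁻¹ = [[4, 0, 0], [0, 4, 0], [0, 0, 36]].
The requested entry is 4.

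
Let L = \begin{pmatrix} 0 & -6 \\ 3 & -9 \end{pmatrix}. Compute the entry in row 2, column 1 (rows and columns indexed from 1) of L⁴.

-1215

Characteristic polynomial: μ^2 + 9μ + 18 = (μ + 3)(μ + 6), so the eigenvalues are -6, -3.
μ=-6: eigenvector (-1, -1).
μ=-3: eigenvector (2, 1).
P = [[-1, 2], [-1, 1]], D = diag(-6, -3), P⁻¹ = [[1, -2], [1, -1]].
L⁴ = P·diag(1296, 81)·P⁻¹ = [[-1134, 2430], [-1215, 2511]].
The requested entry is -1215.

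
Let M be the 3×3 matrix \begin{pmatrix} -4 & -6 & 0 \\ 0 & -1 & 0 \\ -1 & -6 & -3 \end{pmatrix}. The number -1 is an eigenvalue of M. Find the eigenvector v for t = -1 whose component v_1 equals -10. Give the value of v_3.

M + 1I = [[-3, -6, 0], [0, 0, 0], [-1, -6, -2]].
Solving (M + 1I)v = 0 gives the eigenspace spanned by (-10, 5, -10).
With v_1 = -10, v = (-10, 5, -10), so v_3 = -10.

-10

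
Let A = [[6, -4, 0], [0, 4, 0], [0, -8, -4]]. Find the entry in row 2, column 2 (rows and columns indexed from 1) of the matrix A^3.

Characteristic polynomial: t^3 - 6t^2 - 16t + 96 = (t - 6)(t - 4)(t + 4), so the eigenvalues are -4, 4, 6.
t=6: eigenvector (1, 0, 0).
t=4: eigenvector (2, 1, -1).
t=-4: eigenvector (0, 0, 1).
P = [[1, 2, 0], [0, 1, 0], [0, -1, 1]], D = diag(6, 4, -4), P⁻¹ = [[1, -2, 0], [0, 1, 0], [0, 1, 1]].
A³ = P·diag(216, 64, -64)·P⁻¹ = [[216, -304, 0], [0, 64, 0], [0, -128, -64]].
The requested entry is 64.

64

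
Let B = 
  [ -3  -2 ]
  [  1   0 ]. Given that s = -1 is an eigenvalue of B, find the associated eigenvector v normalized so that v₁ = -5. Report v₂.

B + 1I = [[-2, -2], [1, 1]].
Solving (B + 1I)v = 0 gives the eigenspace spanned by (-5, 5).
With v₁ = -5, v = (-5, 5), so v₂ = 5.

5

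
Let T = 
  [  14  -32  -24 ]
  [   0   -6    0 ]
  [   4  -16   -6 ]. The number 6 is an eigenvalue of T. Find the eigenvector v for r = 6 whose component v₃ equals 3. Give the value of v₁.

9

T − 6I = [[8, -32, -24], [0, -12, 0], [4, -16, -12]].
Solving (T − 6I)v = 0 gives the eigenspace spanned by (9, 0, 3).
With v₃ = 3, v = (9, 0, 3), so v₁ = 9.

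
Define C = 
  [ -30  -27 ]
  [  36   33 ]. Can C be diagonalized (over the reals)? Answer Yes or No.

Yes

Characteristic polynomial: p(r) = r^2 - 3r - 18 = (r - 6)(r + 3).
All 2 eigenvalues are distinct, so C is diagonalizable.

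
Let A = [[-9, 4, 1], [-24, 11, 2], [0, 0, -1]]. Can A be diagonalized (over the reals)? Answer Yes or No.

Characteristic polynomial: p(t) = t^3 - t^2 - 5t - 3 = (t - 3)(t + 1)^2.
t = -1 has algebraic multiplicity 2; rank(A + 1I) = 2, so geometric multiplicity = 1.
Geometric multiplicity < algebraic multiplicity, so A is not diagonalizable.

No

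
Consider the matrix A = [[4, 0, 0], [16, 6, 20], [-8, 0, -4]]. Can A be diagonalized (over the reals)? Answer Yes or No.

Yes

Characteristic polynomial: p(t) = t^3 - 6t^2 - 16t + 96 = (t - 6)(t - 4)(t + 4).
All 3 eigenvalues are distinct, so A is diagonalizable.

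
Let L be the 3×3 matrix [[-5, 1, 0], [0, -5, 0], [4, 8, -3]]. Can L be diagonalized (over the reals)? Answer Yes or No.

Characteristic polynomial: p(r) = r^3 + 13r^2 + 55r + 75 = (r + 3)(r + 5)^2.
r = -5 has algebraic multiplicity 2; rank(L + 5I) = 2, so geometric multiplicity = 1.
Geometric multiplicity < algebraic multiplicity, so L is not diagonalizable.

No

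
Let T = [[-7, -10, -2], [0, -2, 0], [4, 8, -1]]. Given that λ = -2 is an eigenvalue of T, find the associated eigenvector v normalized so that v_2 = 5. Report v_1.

T + 2I = [[-5, -10, -2], [0, 0, 0], [4, 8, 1]].
Solving (T + 2I)v = 0 gives the eigenspace spanned by (-10, 5, 0).
With v_2 = 5, v = (-10, 5, 0), so v_1 = -10.

-10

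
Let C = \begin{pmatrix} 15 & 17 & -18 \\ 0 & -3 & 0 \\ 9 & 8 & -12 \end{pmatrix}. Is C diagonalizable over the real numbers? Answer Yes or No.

No

Characteristic polynomial: p(λ) = λ^3 - 27λ - 54 = (λ - 6)(λ + 3)^2.
λ = -3 has algebraic multiplicity 2; rank(C + 3I) = 2, so geometric multiplicity = 1.
Geometric multiplicity < algebraic multiplicity, so C is not diagonalizable.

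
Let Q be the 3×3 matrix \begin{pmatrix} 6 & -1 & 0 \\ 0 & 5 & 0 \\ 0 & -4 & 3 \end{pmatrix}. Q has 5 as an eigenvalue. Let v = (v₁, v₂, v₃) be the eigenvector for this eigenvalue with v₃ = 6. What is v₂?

Q − 5I = [[1, -1, 0], [0, 0, 0], [0, -4, -2]].
Solving (Q − 5I)v = 0 gives the eigenspace spanned by (-3, -3, 6).
With v₃ = 6, v = (-3, -3, 6), so v₂ = -3.

-3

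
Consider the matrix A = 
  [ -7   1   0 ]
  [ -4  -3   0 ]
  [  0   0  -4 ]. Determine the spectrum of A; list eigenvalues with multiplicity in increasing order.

Characteristic polynomial: p(s) = s^3 + 14s^2 + 65s + 100 = (s + 4)(s + 5)^2.
Roots (with multiplicity): -5, -5, -4.

-5, -5, -4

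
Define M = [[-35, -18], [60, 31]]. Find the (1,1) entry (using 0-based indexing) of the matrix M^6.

Characteristic polynomial: t^2 + 4t - 5 = (t - 1)(t + 5), so the eigenvalues are -5, 1.
t=1: eigenvector (1, -2).
t=-5: eigenvector (3, -5).
P = [[1, 3], [-2, -5]], D = diag(1, -5), P⁻¹ = [[-5, -3], [2, 1]].
M⁶ = P·diag(1, 15625)·P⁻¹ = [[93745, 46872], [-156240, -78119]].
The requested entry is -78119.

-78119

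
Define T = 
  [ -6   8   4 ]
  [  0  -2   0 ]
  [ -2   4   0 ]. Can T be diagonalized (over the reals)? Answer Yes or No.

Characteristic polynomial: p(r) = r^3 + 8r^2 + 20r + 16 = (r + 2)^2(r + 4).
r = -2 has algebraic multiplicity 2; rank(T + 2I) = 1, so geometric multiplicity = 2.
Every eigenvalue has geometric = algebraic multiplicity, so T is diagonalizable.

Yes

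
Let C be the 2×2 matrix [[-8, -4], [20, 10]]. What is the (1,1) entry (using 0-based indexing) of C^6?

320

Characteristic polynomial: t^2 - 2t = t(t - 2), so the eigenvalues are 0, 2.
t=2: eigenvector (-2, 5).
t=0: eigenvector (1, -2).
P = [[-2, 1], [5, -2]], D = diag(2, 0), P⁻¹ = [[2, 1], [5, 2]].
C⁶ = P·diag(64, 0)·P⁻¹ = [[-256, -128], [640, 320]].
The requested entry is 320.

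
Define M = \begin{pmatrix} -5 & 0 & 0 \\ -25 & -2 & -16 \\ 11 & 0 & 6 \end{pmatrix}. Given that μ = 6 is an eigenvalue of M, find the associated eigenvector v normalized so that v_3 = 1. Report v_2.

M − 6I = [[-11, 0, 0], [-25, -8, -16], [11, 0, 0]].
Solving (M − 6I)v = 0 gives the eigenspace spanned by (0, -2, 1).
With v_3 = 1, v = (0, -2, 1), so v_2 = -2.

-2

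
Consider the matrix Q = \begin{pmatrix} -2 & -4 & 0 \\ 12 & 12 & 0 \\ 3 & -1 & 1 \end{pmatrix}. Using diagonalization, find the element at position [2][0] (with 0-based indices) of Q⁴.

-2355

Characteristic polynomial: t^3 - 11t^2 + 34t - 24 = (t - 6)(t - 4)(t - 1), so the eigenvalues are 1, 4, 6.
t=6: eigenvector (1, -2, 1).
t=4: eigenvector (2, -3, 3).
t=1: eigenvector (0, 0, 1).
P = [[1, 2, 0], [-2, -3, 0], [1, 3, 1]], D = diag(6, 4, 1), P⁻¹ = [[-3, -2, 0], [2, 1, 0], [-3, -1, 1]].
Q⁴ = P·diag(1296, 256, 1)·P⁻¹ = [[-2864, -2080, 0], [6240, 4416, 0], [-2355, -1825, 1]].
The requested entry is -2355.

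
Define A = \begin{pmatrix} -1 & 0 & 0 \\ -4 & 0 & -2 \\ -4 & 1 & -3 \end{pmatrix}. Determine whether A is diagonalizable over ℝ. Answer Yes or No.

Yes

Characteristic polynomial: p(s) = s^3 + 4s^2 + 5s + 2 = (s + 1)^2(s + 2).
s = -1 has algebraic multiplicity 2; rank(A + 1I) = 1, so geometric multiplicity = 2.
Every eigenvalue has geometric = algebraic multiplicity, so A is diagonalizable.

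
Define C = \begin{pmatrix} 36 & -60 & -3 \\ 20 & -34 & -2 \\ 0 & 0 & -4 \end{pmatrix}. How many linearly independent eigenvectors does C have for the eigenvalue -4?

C + 4I = [[40, -60, -3], [20, -30, -2], [0, 0, 0]].
This matrix has rank 2, so its null space has dimension 3 − 2 = 1.

1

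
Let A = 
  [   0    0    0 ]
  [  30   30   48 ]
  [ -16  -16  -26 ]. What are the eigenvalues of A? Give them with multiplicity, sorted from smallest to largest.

-2, 0, 6

Characteristic polynomial: p(μ) = μ^3 - 4μ^2 - 12μ = μ(μ - 6)(μ + 2).
Roots (with multiplicity): -2, 0, 6.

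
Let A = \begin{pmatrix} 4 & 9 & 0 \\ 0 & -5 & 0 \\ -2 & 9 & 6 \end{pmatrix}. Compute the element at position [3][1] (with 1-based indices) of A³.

-152

Characteristic polynomial: μ^3 - 5μ^2 - 26μ + 120 = (μ - 6)(μ - 4)(μ + 5), so the eigenvalues are -5, 4, 6.
μ=4: eigenvector (1, 0, 1).
μ=6: eigenvector (0, 0, 1).
μ=-5: eigenvector (-1, 1, -1).
P = [[1, 0, -1], [0, 0, 1], [1, 1, -1]], D = diag(4, 6, -5), P⁻¹ = [[1, 1, 0], [-1, 0, 1], [0, 1, 0]].
A³ = P·diag(64, 216, -125)·P⁻¹ = [[64, 189, 0], [0, -125, 0], [-152, 189, 216]].
The requested entry is -152.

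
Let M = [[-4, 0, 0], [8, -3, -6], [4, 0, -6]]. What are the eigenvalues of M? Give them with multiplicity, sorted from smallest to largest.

-6, -4, -3

Characteristic polynomial: p(t) = t^3 + 13t^2 + 54t + 72 = (t + 3)(t + 4)(t + 6).
Roots (with multiplicity): -6, -4, -3.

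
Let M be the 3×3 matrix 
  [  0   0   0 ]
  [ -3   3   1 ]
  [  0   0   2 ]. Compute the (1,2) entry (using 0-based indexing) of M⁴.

65

Characteristic polynomial: s^3 - 5s^2 + 6s = s(s - 3)(s - 2), so the eigenvalues are 0, 2, 3.
s=0: eigenvector (1, 1, 0).
s=3: eigenvector (0, 1, 0).
s=2: eigenvector (0, -1, 1).
P = [[1, 0, 0], [1, 1, -1], [0, 0, 1]], D = diag(0, 3, 2), P⁻¹ = [[1, 0, 0], [-1, 1, 1], [0, 0, 1]].
M⁴ = P·diag(0, 81, 16)·P⁻¹ = [[0, 0, 0], [-81, 81, 65], [0, 0, 16]].
The requested entry is 65.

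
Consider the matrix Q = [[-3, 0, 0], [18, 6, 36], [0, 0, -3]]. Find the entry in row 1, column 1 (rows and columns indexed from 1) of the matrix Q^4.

Characteristic polynomial: r^3 - 27r - 54 = (r - 6)(r + 3)^2, so the eigenvalues are -3, -3, 6.
r=-3: eigenvector (-2, 0, 1).
r=6: eigenvector (0, 1, 0).
r=-3: eigenvector (1, -2, 0).
P = [[-2, 0, 1], [0, 1, -2], [1, 0, 0]], D = diag(-3, 6, -3), P⁻¹ = [[0, 0, 1], [2, 1, 4], [1, 0, 2]].
Q⁴ = P·diag(81, 1296, 81)·P⁻¹ = [[81, 0, 0], [2430, 1296, 4860], [0, 0, 81]].
The requested entry is 81.

81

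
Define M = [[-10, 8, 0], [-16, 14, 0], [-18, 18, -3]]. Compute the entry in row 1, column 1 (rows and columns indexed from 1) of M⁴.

-1264

Characteristic polynomial: t^3 - t^2 - 24t - 36 = (t - 6)(t + 2)(t + 3), so the eigenvalues are -3, -2, 6.
t=-2: eigenvector (1, 1, 0).
t=-3: eigenvector (0, 0, 1).
t=6: eigenvector (1, 2, 2).
P = [[1, 0, 1], [1, 0, 2], [0, 1, 2]], D = diag(-2, -3, 6), P⁻¹ = [[2, -1, 0], [2, -2, 1], [-1, 1, 0]].
M⁴ = P·diag(16, 81, 1296)·P⁻¹ = [[-1264, 1280, 0], [-2560, 2576, 0], [-2430, 2430, 81]].
The requested entry is -1264.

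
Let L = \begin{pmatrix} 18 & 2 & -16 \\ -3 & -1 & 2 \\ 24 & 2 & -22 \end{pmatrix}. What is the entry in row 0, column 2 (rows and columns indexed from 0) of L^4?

2588

Characteristic polynomial: r^3 + 5r^2 - 6r = r(r - 1)(r + 6), so the eigenvalues are -6, 0, 1.
r=0: eigenvector (-1, 1, -1).
r=1: eigenvector (-2, 1, -2).
r=-6: eigenvector (2, 0, 3).
P = [[-1, -2, 2], [1, 1, 0], [-1, -2, 3]], D = diag(0, 1, -6), P⁻¹ = [[3, 2, -2], [-3, -1, 2], [-1, 0, 1]].
L⁴ = P·diag(0, 1, 1296)·P⁻¹ = [[-2586, 2, 2588], [-3, -1, 2], [-3882, 2, 3884]].
The requested entry is 2588.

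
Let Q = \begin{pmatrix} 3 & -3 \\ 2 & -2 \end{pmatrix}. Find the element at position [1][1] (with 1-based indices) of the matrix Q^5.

3

Characteristic polynomial: s^2 - s = s(s - 1), so the eigenvalues are 0, 1.
s=1: eigenvector (-3, -2).
s=0: eigenvector (1, 1).
P = [[-3, 1], [-2, 1]], D = diag(1, 0), P⁻¹ = [[-1, 1], [-2, 3]].
Q⁵ = P·diag(1, 0)·P⁻¹ = [[3, -3], [2, -2]].
The requested entry is 3.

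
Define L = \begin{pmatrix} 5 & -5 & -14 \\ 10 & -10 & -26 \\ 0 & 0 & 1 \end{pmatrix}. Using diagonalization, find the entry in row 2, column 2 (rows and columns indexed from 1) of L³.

-250

Characteristic polynomial: s^3 + 4s^2 - 5s = s(s - 1)(s + 5), so the eigenvalues are -5, 0, 1.
s=-5: eigenvector (-1, -2, 0).
s=0: eigenvector (1, 1, 0).
s=1: eigenvector (-4, -6, 1).
P = [[-1, 1, -4], [-2, 1, -6], [0, 0, 1]], D = diag(-5, 0, 1), P⁻¹ = [[1, -1, -2], [2, -1, 2], [0, 0, 1]].
L³ = P·diag(-125, 0, 1)·P⁻¹ = [[125, -125, -254], [250, -250, -506], [0, 0, 1]].
The requested entry is -250.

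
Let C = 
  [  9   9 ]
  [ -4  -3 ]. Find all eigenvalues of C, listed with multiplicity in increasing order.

Characteristic polynomial: p(t) = t^2 - 6t + 9 = (t - 3)^2.
Roots (with multiplicity): 3, 3.

3, 3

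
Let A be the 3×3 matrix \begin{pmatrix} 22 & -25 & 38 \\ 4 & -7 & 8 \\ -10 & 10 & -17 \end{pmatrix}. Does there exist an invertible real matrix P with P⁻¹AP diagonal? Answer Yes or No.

Characteristic polynomial: p(λ) = λ^3 + 2λ^2 - 9λ - 18 = (λ - 3)(λ + 2)(λ + 3).
All 3 eigenvalues are distinct, so A is diagonalizable.

Yes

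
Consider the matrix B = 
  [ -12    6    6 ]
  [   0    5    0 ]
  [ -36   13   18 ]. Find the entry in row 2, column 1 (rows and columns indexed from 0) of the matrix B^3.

523

Characteristic polynomial: μ^3 - 11μ^2 + 30μ = μ(μ - 6)(μ - 5), so the eigenvalues are 0, 5, 6.
μ=0: eigenvector (1, 0, 2).
μ=5: eigenvector (0, 1, -1).
μ=6: eigenvector (1, 0, 3).
P = [[1, 0, 1], [0, 1, 0], [2, -1, 3]], D = diag(0, 5, 6), P⁻¹ = [[3, -1, -1], [0, 1, 0], [-2, 1, 1]].
B³ = P·diag(0, 125, 216)·P⁻¹ = [[-432, 216, 216], [0, 125, 0], [-1296, 523, 648]].
The requested entry is 523.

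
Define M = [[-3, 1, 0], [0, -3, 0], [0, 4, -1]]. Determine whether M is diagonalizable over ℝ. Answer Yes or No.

No

Characteristic polynomial: p(λ) = λ^3 + 7λ^2 + 15λ + 9 = (λ + 1)(λ + 3)^2.
λ = -3 has algebraic multiplicity 2; rank(M + 3I) = 2, so geometric multiplicity = 1.
Geometric multiplicity < algebraic multiplicity, so M is not diagonalizable.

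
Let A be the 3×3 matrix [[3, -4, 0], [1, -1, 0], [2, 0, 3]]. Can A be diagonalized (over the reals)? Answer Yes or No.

Characteristic polynomial: p(λ) = λ^3 - 5λ^2 + 7λ - 3 = (λ - 3)(λ - 1)^2.
λ = 1 has algebraic multiplicity 2; rank(A − 1I) = 2, so geometric multiplicity = 1.
Geometric multiplicity < algebraic multiplicity, so A is not diagonalizable.

No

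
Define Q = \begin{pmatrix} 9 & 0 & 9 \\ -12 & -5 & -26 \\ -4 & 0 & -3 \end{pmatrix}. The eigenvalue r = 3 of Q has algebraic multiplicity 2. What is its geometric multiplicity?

Q − 3I = [[6, 0, 9], [-12, -8, -26], [-4, 0, -6]].
This matrix has rank 2, so its null space has dimension 3 − 2 = 1.

1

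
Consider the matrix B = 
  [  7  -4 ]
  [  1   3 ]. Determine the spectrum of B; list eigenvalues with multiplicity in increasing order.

Characteristic polynomial: p(λ) = λ^2 - 10λ + 25 = (λ - 5)^2.
Roots (with multiplicity): 5, 5.

5, 5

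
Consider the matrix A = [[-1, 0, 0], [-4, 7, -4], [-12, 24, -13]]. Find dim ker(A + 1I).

2

A + 1I = [[0, 0, 0], [-4, 8, -4], [-12, 24, -12]].
This matrix has rank 1, so its null space has dimension 3 − 1 = 2.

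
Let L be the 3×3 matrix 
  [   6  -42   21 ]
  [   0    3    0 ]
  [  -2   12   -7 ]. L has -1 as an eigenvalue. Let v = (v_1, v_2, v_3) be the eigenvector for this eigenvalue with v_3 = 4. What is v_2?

L + 1I = [[7, -42, 21], [0, 4, 0], [-2, 12, -6]].
Solving (L + 1I)v = 0 gives the eigenspace spanned by (-12, 0, 4).
With v_3 = 4, v = (-12, 0, 4), so v_2 = 0.

0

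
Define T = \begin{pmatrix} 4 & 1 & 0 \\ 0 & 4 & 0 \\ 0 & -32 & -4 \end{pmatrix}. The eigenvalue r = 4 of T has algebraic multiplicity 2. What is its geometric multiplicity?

T − 4I = [[0, 1, 0], [0, 0, 0], [0, -32, -8]].
This matrix has rank 2, so its null space has dimension 3 − 2 = 1.

1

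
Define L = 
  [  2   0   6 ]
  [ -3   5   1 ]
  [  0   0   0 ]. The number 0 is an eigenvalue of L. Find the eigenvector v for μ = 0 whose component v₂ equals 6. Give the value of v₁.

9

L = [[2, 0, 6], [-3, 5, 1], [0, 0, 0]].
Solving (L)v = 0 gives the eigenspace spanned by (9, 6, -3).
With v₂ = 6, v = (9, 6, -3), so v₁ = 9.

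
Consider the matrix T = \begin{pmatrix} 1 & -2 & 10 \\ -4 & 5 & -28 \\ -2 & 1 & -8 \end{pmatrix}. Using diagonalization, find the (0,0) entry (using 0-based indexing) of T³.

Characteristic polynomial: r^3 + 2r^2 - 3r = r(r - 1)(r + 3), so the eigenvalues are -3, 0, 1.
r=-3: eigenvector (-1, 3, 1).
r=1: eigenvector (-2, 5, 1).
r=0: eigenvector (-2, 4, 1).
P = [[-1, -2, -2], [3, 5, 4], [1, 1, 1]], D = diag(-3, 1, 0), P⁻¹ = [[1, 0, 2], [1, 1, -2], [-2, -1, 1]].
T³ = P·diag(-27, 1, 0)·P⁻¹ = [[25, -2, 58], [-76, 5, -172], [-26, 1, -56]].
The requested entry is 25.

25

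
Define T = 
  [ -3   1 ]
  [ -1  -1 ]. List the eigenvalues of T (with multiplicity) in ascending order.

Characteristic polynomial: p(r) = r^2 + 4r + 4 = (r + 2)^2.
Roots (with multiplicity): -2, -2.

-2, -2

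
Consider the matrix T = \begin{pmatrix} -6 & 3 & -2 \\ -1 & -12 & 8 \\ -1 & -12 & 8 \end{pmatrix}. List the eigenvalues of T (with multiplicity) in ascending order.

Characteristic polynomial: p(s) = s^3 + 10s^2 + 25s = s(s + 5)^2.
Roots (with multiplicity): -5, -5, 0.

-5, -5, 0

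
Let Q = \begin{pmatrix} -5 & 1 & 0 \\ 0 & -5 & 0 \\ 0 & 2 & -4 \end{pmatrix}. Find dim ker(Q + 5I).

Q + 5I = [[0, 1, 0], [0, 0, 0], [0, 2, 1]].
This matrix has rank 2, so its null space has dimension 3 − 2 = 1.

1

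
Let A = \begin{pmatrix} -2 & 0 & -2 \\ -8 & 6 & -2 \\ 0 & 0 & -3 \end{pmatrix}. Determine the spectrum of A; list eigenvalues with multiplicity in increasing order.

-3, -2, 6

Characteristic polynomial: p(μ) = μ^3 - μ^2 - 24μ - 36 = (μ - 6)(μ + 2)(μ + 3).
Roots (with multiplicity): -3, -2, 6.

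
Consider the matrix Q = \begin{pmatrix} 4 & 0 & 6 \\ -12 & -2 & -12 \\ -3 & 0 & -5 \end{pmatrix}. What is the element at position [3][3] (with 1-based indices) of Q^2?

Characteristic polynomial: r^3 + 3r^2 - 4 = (r - 1)(r + 2)^2, so the eigenvalues are -2, -2, 1.
r=-2: eigenvector (0, 1, 0).
r=1: eigenvector (2, -4, -1).
r=-2: eigenvector (-1, 0, 1).
P = [[0, 2, -1], [1, -4, 0], [0, -1, 1]], D = diag(-2, 1, -2), P⁻¹ = [[4, 1, 4], [1, 0, 1], [1, 0, 2]].
Q² = P·diag(4, 1, 4)·P⁻¹ = [[-2, 0, -6], [12, 4, 12], [3, 0, 7]].
The requested entry is 7.

7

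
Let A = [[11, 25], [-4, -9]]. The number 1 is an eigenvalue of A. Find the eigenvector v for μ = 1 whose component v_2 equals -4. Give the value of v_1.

10

A − 1I = [[10, 25], [-4, -10]].
Solving (A − 1I)v = 0 gives the eigenspace spanned by (10, -4).
With v_2 = -4, v = (10, -4), so v_1 = 10.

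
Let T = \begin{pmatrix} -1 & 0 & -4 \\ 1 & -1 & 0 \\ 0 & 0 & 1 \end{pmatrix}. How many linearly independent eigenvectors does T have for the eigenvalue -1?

1

T + 1I = [[0, 0, -4], [1, 0, 0], [0, 0, 2]].
This matrix has rank 2, so its null space has dimension 3 − 2 = 1.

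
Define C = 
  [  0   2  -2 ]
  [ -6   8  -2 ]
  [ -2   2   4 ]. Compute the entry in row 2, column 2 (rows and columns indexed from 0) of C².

16

Characteristic polynomial: s^3 - 12s^2 + 44s - 48 = (s - 6)(s - 4)(s - 2), so the eigenvalues are 2, 4, 6.
s=4: eigenvector (-1, -1, 1).
s=2: eigenvector (1, 1, 0).
s=6: eigenvector (0, -1, -1).
P = [[-1, 1, 0], [-1, 1, -1], [1, 0, -1]], D = diag(4, 2, 6), P⁻¹ = [[1, -1, 1], [2, -1, 1], [1, -1, 0]].
C² = P·diag(16, 4, 36)·P⁻¹ = [[-8, 12, -12], [-44, 48, -12], [-20, 20, 16]].
The requested entry is 16.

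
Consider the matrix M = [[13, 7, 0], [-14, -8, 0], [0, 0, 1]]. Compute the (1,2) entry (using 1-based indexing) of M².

Characteristic polynomial: r^3 - 6r^2 - r + 6 = (r - 6)(r - 1)(r + 1), so the eigenvalues are -1, 1, 6.
r=-1: eigenvector (1, -2, 0).
r=6: eigenvector (1, -1, 0).
r=1: eigenvector (0, 0, 1).
P = [[1, 1, 0], [-2, -1, 0], [0, 0, 1]], D = diag(-1, 6, 1), P⁻¹ = [[-1, -1, 0], [2, 1, 0], [0, 0, 1]].
M² = P·diag(1, 36, 1)·P⁻¹ = [[71, 35, 0], [-70, -34, 0], [0, 0, 1]].
The requested entry is 35.

35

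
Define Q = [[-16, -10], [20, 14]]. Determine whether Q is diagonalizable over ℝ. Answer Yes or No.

Characteristic polynomial: p(r) = r^2 + 2r - 24 = (r - 4)(r + 6).
All 2 eigenvalues are distinct, so Q is diagonalizable.

Yes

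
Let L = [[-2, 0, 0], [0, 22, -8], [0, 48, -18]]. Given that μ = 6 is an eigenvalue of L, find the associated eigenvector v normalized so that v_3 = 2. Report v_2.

1

L − 6I = [[-8, 0, 0], [0, 16, -8], [0, 48, -24]].
Solving (L − 6I)v = 0 gives the eigenspace spanned by (0, 1, 2).
With v_3 = 2, v = (0, 1, 2), so v_2 = 1.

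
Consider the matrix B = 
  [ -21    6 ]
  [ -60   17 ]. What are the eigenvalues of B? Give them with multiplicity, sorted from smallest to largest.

Characteristic polynomial: p(s) = s^2 + 4s + 3 = (s + 1)(s + 3).
Roots (with multiplicity): -3, -1.

-3, -1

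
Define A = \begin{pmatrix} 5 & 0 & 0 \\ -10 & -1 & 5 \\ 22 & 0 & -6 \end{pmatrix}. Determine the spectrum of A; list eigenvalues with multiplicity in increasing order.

-6, -1, 5

Characteristic polynomial: p(t) = t^3 + 2t^2 - 29t - 30 = (t - 5)(t + 1)(t + 6).
Roots (with multiplicity): -6, -1, 5.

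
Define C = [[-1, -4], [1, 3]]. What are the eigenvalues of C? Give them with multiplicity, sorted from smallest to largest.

Characteristic polynomial: p(s) = s^2 - 2s + 1 = (s - 1)^2.
Roots (with multiplicity): 1, 1.

1, 1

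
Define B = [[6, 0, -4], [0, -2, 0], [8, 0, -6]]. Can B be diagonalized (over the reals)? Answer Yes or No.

Yes

Characteristic polynomial: p(μ) = μ^3 + 2μ^2 - 4μ - 8 = (μ - 2)(μ + 2)^2.
μ = -2 has algebraic multiplicity 2; rank(B + 2I) = 1, so geometric multiplicity = 2.
Every eigenvalue has geometric = algebraic multiplicity, so B is diagonalizable.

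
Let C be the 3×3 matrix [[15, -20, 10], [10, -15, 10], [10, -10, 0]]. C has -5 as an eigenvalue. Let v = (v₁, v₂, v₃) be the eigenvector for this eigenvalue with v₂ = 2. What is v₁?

2

C + 5I = [[20, -20, 10], [10, -10, 10], [10, -10, 5]].
Solving (C + 5I)v = 0 gives the eigenspace spanned by (2, 2, 0).
With v₂ = 2, v = (2, 2, 0), so v₁ = 2.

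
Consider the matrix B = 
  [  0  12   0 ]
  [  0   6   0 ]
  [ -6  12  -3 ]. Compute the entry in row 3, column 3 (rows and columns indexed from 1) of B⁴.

Characteristic polynomial: s^3 - 3s^2 - 18s = s(s - 6)(s + 3), so the eigenvalues are -3, 0, 6.
s=0: eigenvector (1, 0, -2).
s=6: eigenvector (2, 1, 0).
s=-3: eigenvector (0, 0, 1).
P = [[1, 2, 0], [0, 1, 0], [-2, 0, 1]], D = diag(0, 6, -3), P⁻¹ = [[1, -2, 0], [0, 1, 0], [2, -4, 1]].
B⁴ = P·diag(0, 1296, 81)·P⁻¹ = [[0, 2592, 0], [0, 1296, 0], [162, -324, 81]].
The requested entry is 81.

81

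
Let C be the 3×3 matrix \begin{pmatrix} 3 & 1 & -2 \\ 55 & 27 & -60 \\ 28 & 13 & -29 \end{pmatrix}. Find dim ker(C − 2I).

C − 2I = [[1, 1, -2], [55, 25, -60], [28, 13, -31]].
This matrix has rank 2, so its null space has dimension 3 − 2 = 1.

1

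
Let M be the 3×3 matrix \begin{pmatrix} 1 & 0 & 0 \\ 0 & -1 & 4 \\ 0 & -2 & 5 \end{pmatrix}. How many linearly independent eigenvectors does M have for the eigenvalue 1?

M − 1I = [[0, 0, 0], [0, -2, 4], [0, -2, 4]].
This matrix has rank 1, so its null space has dimension 3 − 1 = 2.

2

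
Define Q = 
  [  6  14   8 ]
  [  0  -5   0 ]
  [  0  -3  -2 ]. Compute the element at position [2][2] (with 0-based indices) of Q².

Characteristic polynomial: μ^3 + μ^2 - 32μ - 60 = (μ - 6)(μ + 2)(μ + 5), so the eigenvalues are -5, -2, 6.
μ=6: eigenvector (1, 0, 0).
μ=-2: eigenvector (-1, 0, 1).
μ=-5: eigenvector (-2, 1, 1).
P = [[1, -1, -2], [0, 0, 1], [0, 1, 1]], D = diag(6, -2, -5), P⁻¹ = [[1, 1, 1], [0, -1, 1], [0, 1, 0]].
Q² = P·diag(36, 4, 25)·P⁻¹ = [[36, -10, 32], [0, 25, 0], [0, 21, 4]].
The requested entry is 4.

4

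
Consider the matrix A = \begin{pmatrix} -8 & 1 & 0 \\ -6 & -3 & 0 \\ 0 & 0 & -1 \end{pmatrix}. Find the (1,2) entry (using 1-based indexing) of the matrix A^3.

91

Characteristic polynomial: t^3 + 12t^2 + 41t + 30 = (t + 1)(t + 5)(t + 6), so the eigenvalues are -6, -5, -1.
t=-6: eigenvector (1, 2, 0).
t=-5: eigenvector (1, 3, 0).
t=-1: eigenvector (0, 0, 1).
P = [[1, 1, 0], [2, 3, 0], [0, 0, 1]], D = diag(-6, -5, -1), P⁻¹ = [[3, -1, 0], [-2, 1, 0], [0, 0, 1]].
A³ = P·diag(-216, -125, -1)·P⁻¹ = [[-398, 91, 0], [-546, 57, 0], [0, 0, -1]].
The requested entry is 91.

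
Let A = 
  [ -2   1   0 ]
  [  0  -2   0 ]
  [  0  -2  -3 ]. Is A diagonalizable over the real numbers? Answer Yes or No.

No

Characteristic polynomial: p(t) = t^3 + 7t^2 + 16t + 12 = (t + 2)^2(t + 3).
t = -2 has algebraic multiplicity 2; rank(A + 2I) = 2, so geometric multiplicity = 1.
Geometric multiplicity < algebraic multiplicity, so A is not diagonalizable.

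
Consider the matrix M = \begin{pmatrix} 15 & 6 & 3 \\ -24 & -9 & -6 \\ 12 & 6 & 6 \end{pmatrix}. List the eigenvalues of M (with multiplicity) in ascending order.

Characteristic polynomial: p(s) = s^3 - 12s^2 + 45s - 54 = (s - 6)(s - 3)^2.
Roots (with multiplicity): 3, 3, 6.

3, 3, 6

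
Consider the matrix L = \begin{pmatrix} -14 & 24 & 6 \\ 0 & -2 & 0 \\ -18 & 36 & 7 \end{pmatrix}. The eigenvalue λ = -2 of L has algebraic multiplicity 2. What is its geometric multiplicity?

L + 2I = [[-12, 24, 6], [0, 0, 0], [-18, 36, 9]].
This matrix has rank 1, so its null space has dimension 3 − 1 = 2.

2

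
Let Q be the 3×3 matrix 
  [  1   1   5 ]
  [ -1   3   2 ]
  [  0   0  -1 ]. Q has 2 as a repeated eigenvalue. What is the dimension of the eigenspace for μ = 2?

1

Q − 2I = [[-1, 1, 5], [-1, 1, 2], [0, 0, -3]].
This matrix has rank 2, so its null space has dimension 3 − 2 = 1.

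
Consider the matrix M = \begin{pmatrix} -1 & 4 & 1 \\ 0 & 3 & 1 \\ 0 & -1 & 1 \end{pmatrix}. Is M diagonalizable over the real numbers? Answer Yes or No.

No

Characteristic polynomial: p(t) = t^3 - 3t^2 + 4 = (t - 2)^2(t + 1).
t = 2 has algebraic multiplicity 2; rank(M − 2I) = 2, so geometric multiplicity = 1.
Geometric multiplicity < algebraic multiplicity, so M is not diagonalizable.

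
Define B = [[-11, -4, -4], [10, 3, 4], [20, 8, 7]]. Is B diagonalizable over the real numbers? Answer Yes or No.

Yes

Characteristic polynomial: p(μ) = μ^3 + μ^2 - μ - 1 = (μ - 1)(μ + 1)^2.
μ = -1 has algebraic multiplicity 2; rank(B + 1I) = 1, so geometric multiplicity = 2.
Every eigenvalue has geometric = algebraic multiplicity, so B is diagonalizable.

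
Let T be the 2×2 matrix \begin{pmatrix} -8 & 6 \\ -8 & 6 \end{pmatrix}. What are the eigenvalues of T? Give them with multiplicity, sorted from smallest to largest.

Characteristic polynomial: p(μ) = μ^2 + 2μ = μ(μ + 2).
Roots (with multiplicity): -2, 0.

-2, 0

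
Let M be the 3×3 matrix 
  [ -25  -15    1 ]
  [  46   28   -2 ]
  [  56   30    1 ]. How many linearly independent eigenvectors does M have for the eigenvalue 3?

M − 3I = [[-28, -15, 1], [46, 25, -2], [56, 30, -2]].
This matrix has rank 2, so its null space has dimension 3 − 2 = 1.

1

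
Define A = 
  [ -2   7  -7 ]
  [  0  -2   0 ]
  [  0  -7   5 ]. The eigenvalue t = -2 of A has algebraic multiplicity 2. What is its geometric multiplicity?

A + 2I = [[0, 7, -7], [0, 0, 0], [0, -7, 7]].
This matrix has rank 1, so its null space has dimension 3 − 1 = 2.

2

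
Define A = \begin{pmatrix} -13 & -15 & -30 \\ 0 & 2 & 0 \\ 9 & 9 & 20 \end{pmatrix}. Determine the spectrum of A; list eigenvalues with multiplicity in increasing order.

2, 2, 5

Characteristic polynomial: p(μ) = μ^3 - 9μ^2 + 24μ - 20 = (μ - 5)(μ - 2)^2.
Roots (with multiplicity): 2, 2, 5.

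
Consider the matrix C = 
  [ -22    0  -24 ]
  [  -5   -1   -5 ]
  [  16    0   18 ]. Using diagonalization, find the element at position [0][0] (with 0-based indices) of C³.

-664

Characteristic polynomial: μ^3 + 5μ^2 - 8μ - 12 = (μ - 2)(μ + 1)(μ + 6), so the eigenvalues are -6, -1, 2.
μ=-6: eigenvector (3, 1, -2).
μ=-1: eigenvector (0, 1, 0).
μ=2: eigenvector (-1, 0, 1).
P = [[3, 0, -1], [1, 1, 0], [-2, 0, 1]], D = diag(-6, -1, 2), P⁻¹ = [[1, 0, 1], [-1, 1, -1], [2, 0, 3]].
C³ = P·diag(-216, -1, 8)·P⁻¹ = [[-664, 0, -672], [-215, -1, -215], [448, 0, 456]].
The requested entry is -664.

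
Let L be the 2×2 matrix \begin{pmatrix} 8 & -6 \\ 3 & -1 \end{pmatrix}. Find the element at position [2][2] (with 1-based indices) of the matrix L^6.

-15497

Characteristic polynomial: r^2 - 7r + 10 = (r - 5)(r - 2), so the eigenvalues are 2, 5.
r=2: eigenvector (-1, -1).
r=5: eigenvector (2, 1).
P = [[-1, 2], [-1, 1]], D = diag(2, 5), P⁻¹ = [[1, -2], [1, -1]].
L⁶ = P·diag(64, 15625)·P⁻¹ = [[31186, -31122], [15561, -15497]].
The requested entry is -15497.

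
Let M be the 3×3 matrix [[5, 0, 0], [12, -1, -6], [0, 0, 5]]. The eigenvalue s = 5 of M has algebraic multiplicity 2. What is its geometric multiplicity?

2

M − 5I = [[0, 0, 0], [12, -6, -6], [0, 0, 0]].
This matrix has rank 1, so its null space has dimension 3 − 1 = 2.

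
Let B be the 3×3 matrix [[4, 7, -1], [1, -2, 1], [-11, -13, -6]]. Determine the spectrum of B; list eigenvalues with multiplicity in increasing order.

Characteristic polynomial: p(λ) = λ^3 + 4λ^2 - 25λ - 100 = (λ - 5)(λ + 4)(λ + 5).
Roots (with multiplicity): -5, -4, 5.

-5, -4, 5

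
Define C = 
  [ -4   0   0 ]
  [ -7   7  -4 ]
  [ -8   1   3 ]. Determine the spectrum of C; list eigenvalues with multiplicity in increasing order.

-4, 5, 5

Characteristic polynomial: p(μ) = μ^3 - 6μ^2 - 15μ + 100 = (μ - 5)^2(μ + 4).
Roots (with multiplicity): -4, 5, 5.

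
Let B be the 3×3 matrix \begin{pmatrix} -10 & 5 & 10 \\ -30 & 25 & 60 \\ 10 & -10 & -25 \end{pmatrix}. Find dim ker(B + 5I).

2

B + 5I = [[-5, 5, 10], [-30, 30, 60], [10, -10, -20]].
This matrix has rank 1, so its null space has dimension 3 − 1 = 2.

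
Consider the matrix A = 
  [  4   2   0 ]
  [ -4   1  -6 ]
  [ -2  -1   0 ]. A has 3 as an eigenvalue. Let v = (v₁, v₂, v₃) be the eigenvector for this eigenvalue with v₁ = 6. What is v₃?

A − 3I = [[1, 2, 0], [-4, -2, -6], [-2, -1, -3]].
Solving (A − 3I)v = 0 gives the eigenspace spanned by (6, -3, -3).
With v₁ = 6, v = (6, -3, -3), so v₃ = -3.

-3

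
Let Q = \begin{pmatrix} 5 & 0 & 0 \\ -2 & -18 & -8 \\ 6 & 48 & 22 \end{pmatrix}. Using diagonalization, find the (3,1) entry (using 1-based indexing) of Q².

66

Characteristic polynomial: μ^3 - 9μ^2 + 8μ + 60 = (μ - 6)(μ - 5)(μ + 2), so the eigenvalues are -2, 5, 6.
μ=6: eigenvector (0, 1, -3).
μ=5: eigenvector (1, 2, -6).
μ=-2: eigenvector (0, 1, -2).
P = [[0, 1, 0], [1, 2, 1], [-3, -6, -2]], D = diag(6, 5, -2), P⁻¹ = [[-2, -2, -1], [1, 0, 0], [0, 3, 1]].
Q² = P·diag(36, 25, 4)·P⁻¹ = [[25, 0, 0], [-22, -60, -32], [66, 192, 100]].
The requested entry is 66.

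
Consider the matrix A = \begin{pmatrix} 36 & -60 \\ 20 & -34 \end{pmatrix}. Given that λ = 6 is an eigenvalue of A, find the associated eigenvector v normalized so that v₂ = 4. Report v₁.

8

A − 6I = [[30, -60], [20, -40]].
Solving (A − 6I)v = 0 gives the eigenspace spanned by (8, 4).
With v₂ = 4, v = (8, 4), so v₁ = 8.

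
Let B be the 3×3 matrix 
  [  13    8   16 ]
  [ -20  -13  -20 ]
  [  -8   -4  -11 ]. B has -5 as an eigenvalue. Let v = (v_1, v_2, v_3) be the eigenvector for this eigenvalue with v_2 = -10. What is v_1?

8

B + 5I = [[18, 8, 16], [-20, -8, -20], [-8, -4, -6]].
Solving (B + 5I)v = 0 gives the eigenspace spanned by (8, -10, -4).
With v_2 = -10, v = (8, -10, -4), so v_1 = 8.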